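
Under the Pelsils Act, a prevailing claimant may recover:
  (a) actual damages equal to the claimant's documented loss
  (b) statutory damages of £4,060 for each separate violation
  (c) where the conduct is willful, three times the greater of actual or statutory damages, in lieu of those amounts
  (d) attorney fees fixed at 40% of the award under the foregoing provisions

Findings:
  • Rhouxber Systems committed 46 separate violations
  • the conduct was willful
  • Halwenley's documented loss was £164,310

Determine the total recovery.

Statutory damages: 46 × £4,060 = £186,760
Greater of actual damages (£164,310) or statutory damages (£186,760): £186,760
Trebled: 3 × £186,760 = £560,280
Attorney fees: 40% of £560,280 = £224,112
Total recovery: £560,280 + £224,112 = £784,392

£784,392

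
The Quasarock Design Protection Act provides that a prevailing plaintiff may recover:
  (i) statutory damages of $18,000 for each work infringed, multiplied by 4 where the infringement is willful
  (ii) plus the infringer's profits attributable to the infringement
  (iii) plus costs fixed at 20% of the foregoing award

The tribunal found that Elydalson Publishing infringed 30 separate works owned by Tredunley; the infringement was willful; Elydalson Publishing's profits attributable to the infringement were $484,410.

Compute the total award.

Statutory damages: 30 × $18,000 = $540,000
Multiplied by 4: 4 × $540,000 = $2,160,000
Combined award: $2,160,000 + $484,410 = $2,644,410
Costs: 20% of $2,644,410 = $528,882
Award plus costs: $2,644,410 + $528,882 = $3,173,292

Award: $3,173,292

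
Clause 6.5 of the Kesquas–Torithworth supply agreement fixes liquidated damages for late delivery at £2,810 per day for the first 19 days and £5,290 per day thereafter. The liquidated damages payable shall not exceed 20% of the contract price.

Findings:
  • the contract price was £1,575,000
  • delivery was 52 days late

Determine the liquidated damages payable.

First 19 days: 19 × £2,810 = £53,390
Remaining days: (52 − 19) × £5,290 = £174,570
Accrued per-day damages: £53,390 + £174,570 = £227,960
Cap: 20% of £1,575,000 = £315,000
Cap at £315,000: £227,960 is within the cap, no reduction.

£227,960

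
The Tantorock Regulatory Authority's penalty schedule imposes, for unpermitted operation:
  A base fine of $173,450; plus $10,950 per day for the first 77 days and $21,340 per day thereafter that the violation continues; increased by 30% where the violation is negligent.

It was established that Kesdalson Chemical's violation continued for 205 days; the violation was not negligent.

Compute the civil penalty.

First 77 days: 77 × $10,950 = $843,150
Remaining days: (205 − 77) × $21,340 = $2,731,520
Per-day component: $843,150 + $2,731,520 = $3,574,670
Base plus per-day: $173,450 + $3,574,670 = $3,748,120
The violation was not negligent: no 30% increase.

Civil penalty: $3,748,120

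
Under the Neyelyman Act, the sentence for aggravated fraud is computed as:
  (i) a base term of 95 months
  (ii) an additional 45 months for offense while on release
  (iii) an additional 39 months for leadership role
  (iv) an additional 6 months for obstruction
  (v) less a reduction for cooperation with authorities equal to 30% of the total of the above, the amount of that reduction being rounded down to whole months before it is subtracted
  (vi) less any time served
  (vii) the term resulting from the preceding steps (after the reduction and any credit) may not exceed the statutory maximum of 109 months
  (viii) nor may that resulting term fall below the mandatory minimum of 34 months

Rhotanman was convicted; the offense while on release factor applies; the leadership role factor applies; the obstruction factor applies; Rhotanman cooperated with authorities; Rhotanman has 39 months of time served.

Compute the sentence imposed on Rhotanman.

Offense while on release enhancement: +45 months
Leadership role enhancement: +39 months
Obstruction enhancement: +6 months
Adjusted term: 95 months + 45 months + 39 months + 6 months = 185 months
Cooperation with authorities reduction: 30% of 185 months = 55 months (rounded down)
After reduction: 185 − 55 = 130 months
Less time served: 130 months − 39 months = 91 months
Cap at 109 months: 91 months is within the cap, no reduction.
Minimum 34 months: 91 months meets the minimum, no increase.

91 months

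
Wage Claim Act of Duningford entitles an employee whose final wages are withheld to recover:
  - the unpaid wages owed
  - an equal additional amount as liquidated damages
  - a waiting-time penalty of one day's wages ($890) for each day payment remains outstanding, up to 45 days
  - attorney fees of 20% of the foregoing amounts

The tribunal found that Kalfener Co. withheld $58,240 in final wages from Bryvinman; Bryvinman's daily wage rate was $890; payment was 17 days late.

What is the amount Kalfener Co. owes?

Liquidated damages (equal amount): $58,240
Penalty days: min(17, 45) = 17
Waiting-time penalty: 17 × $890 = $15,130
Subtotal: $58,240 + $58,240 + $15,130 = $131,610
Attorney fees: 20% of $131,610 = $26,322
Total award: $131,610 + $26,322 = $157,932

Total award: $157,932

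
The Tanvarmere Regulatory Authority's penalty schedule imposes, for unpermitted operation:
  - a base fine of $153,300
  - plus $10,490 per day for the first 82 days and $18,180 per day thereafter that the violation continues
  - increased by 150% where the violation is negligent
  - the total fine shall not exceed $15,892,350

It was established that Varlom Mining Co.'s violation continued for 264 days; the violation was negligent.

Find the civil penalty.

First 82 days: 82 × $10,490 = $860,180
Remaining days: (264 − 82) × $18,180 = $3,308,760
Per-day component: $860,180 + $3,308,760 = $4,168,940
Base plus per-day: $153,300 + $4,168,940 = $4,322,240
Enhancement: 150% of $4,322,240 = $6,483,360
Enhanced fine: $4,322,240 + $6,483,360 = $10,805,600
Cap at $15,892,350: $10,805,600 is within the cap, no reduction.

$10,805,600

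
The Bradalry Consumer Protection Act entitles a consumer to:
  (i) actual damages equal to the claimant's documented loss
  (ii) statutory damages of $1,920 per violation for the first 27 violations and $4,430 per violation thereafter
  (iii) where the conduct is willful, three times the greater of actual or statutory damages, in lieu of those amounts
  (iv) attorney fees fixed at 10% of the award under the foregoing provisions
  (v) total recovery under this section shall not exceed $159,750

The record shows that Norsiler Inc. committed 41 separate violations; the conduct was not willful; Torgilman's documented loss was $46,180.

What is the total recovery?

First 27 violations: 27 × $1,920 = $51,840
Remaining violations: (41 − 27) × $4,430 = $62,020
Statutory damages: $51,840 + $62,020 = $113,860
Conduct not willful: the in-lieu enhancement does not apply.
Actual plus statutory damages: $46,180 + $113,860 = $160,040
Attorney fees: 10% of $160,040 = $16,004
Total before cap: $160,040 + $16,004 = $176,044
Cap at $159,750: $176,044 exceeds the cap → $159,750

$159,750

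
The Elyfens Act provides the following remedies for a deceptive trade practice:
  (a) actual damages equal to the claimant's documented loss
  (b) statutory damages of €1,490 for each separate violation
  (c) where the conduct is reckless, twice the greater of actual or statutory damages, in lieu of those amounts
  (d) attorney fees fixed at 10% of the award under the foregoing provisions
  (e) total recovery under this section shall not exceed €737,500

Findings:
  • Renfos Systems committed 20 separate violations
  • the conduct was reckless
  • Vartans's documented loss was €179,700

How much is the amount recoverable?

Statutory damages: 20 × €1,490 = €29,800
Greater of actual damages (€179,700) or statutory damages (€29,800): €179,700
Doubled: 2 × €179,700 = €359,400
Attorney fees: 10% of €359,400 = €35,940
Total before cap: €359,400 + €35,940 = €395,340
Cap at €737,500: €395,340 is within the cap, no reduction.

€395,340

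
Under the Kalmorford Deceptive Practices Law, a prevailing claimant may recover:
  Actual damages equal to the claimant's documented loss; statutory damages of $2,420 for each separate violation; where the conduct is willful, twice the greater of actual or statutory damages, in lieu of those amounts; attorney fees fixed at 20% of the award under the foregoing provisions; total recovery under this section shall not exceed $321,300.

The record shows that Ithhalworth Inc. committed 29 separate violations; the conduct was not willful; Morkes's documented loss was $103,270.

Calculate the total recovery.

Statutory damages: 29 × $2,420 = $70,180
Conduct not willful: the in-lieu enhancement does not apply.
Actual plus statutory damages: $103,270 + $70,180 = $173,450
Attorney fees: 20% of $173,450 = $34,690
Total before cap: $173,450 + $34,690 = $208,140
Cap at $321,300: $208,140 is within the cap, no reduction.

$208,140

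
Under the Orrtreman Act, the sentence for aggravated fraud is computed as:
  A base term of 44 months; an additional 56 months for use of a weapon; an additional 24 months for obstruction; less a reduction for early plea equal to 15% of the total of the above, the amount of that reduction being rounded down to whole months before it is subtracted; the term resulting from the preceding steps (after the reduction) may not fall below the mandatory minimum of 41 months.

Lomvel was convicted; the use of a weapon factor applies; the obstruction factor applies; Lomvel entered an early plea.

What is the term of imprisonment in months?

Sentence: 106 months

Use of a weapon enhancement: +56 months
Obstruction enhancement: +24 months
Adjusted term: 44 months + 56 months + 24 months = 124 months
Early plea reduction: 15% of 124 months = 18 months (rounded down)
After reduction: 124 − 18 = 106 months
Minimum 41 months: 106 months meets the minimum, no increase.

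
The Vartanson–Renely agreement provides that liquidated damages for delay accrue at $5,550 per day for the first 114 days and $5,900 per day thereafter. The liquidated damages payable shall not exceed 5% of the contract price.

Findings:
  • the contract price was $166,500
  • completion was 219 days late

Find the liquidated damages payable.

$8,325

First 114 days: 114 × $5,550 = $632,700
Remaining days: (219 − 114) × $5,900 = $619,500
Accrued per-day damages: $632,700 + $619,500 = $1,252,200
Cap: 5% of $166,500 = $8,325
Cap at $8,325: $1,252,200 exceeds the cap → $8,325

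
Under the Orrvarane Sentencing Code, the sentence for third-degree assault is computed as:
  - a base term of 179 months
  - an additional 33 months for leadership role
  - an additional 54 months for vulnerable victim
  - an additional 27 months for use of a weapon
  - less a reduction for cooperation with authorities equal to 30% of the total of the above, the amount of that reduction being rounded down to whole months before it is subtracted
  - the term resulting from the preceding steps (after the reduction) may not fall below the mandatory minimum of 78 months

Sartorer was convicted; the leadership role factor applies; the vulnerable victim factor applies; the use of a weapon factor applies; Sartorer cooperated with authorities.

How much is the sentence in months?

Leadership role enhancement: +33 months
Vulnerable victim enhancement: +54 months
Use of a weapon enhancement: +27 months
Adjusted term: 179 months + 33 months + 54 months + 27 months = 293 months
Cooperation with authorities reduction: 30% of 293 months = 87 months (rounded down)
After reduction: 293 − 87 = 206 months
Minimum 78 months: 206 months meets the minimum, no increase.

206 months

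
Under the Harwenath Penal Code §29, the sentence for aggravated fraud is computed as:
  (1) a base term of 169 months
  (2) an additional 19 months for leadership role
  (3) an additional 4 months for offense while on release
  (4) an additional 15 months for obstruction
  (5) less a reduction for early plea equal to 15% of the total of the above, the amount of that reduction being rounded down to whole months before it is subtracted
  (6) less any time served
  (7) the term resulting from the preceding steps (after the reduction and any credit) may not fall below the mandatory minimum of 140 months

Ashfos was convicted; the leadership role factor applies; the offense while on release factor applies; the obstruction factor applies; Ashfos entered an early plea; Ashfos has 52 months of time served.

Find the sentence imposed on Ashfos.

Leadership role enhancement: +19 months
Offense while on release enhancement: +4 months
Obstruction enhancement: +15 months
Adjusted term: 169 months + 19 months + 4 months + 15 months = 207 months
Early plea reduction: 15% of 207 months = 31 months (rounded down)
After reduction: 207 − 31 = 176 months
Less time served: 176 months − 52 months = 124 months
Minimum 140 months: 124 months is below the minimum → 140 months

140 months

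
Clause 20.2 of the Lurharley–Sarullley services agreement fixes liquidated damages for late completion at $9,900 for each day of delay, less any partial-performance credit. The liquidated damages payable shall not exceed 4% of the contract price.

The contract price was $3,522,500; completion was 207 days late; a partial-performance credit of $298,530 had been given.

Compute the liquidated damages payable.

Per-day damages: 207 × $9,900 = $2,049,300
Less partial-performance credit: $2,049,300 − $298,530 = $1,750,770
Cap: 4% of $3,522,500 = $140,900
Cap at $140,900: $1,750,770 exceeds the cap → $140,900

$140,900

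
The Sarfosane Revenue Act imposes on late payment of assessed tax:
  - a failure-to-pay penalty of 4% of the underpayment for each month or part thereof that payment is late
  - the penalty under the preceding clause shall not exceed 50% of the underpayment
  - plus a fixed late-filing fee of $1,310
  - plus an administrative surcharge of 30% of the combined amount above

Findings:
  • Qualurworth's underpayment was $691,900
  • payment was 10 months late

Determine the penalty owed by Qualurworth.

Accrued rate: 4% × 10 = 40%, capped at 50% → 40%
Failure-to-pay penalty: 40% of $691,900 = $276,760
Penalty before surcharge: $276,760 + $1,310 = $278,070
Administrative surcharge: 30% of $278,070 = $83,421
Total penalty: $278,070 + $83,421 = $361,491

$361,491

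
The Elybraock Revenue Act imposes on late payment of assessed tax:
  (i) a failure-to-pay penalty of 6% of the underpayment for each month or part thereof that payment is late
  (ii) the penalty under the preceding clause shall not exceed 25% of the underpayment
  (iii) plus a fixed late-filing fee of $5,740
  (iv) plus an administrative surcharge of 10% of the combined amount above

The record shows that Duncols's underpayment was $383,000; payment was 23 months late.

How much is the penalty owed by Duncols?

$111,639

Accrued rate: 6% × 23 = 138%, capped at 25% → 25%
Failure-to-pay penalty: 25% of $383,000 = $95,750
Penalty before surcharge: $95,750 + $5,740 = $101,490
Administrative surcharge: 10% of $101,490 = $10,149
Total penalty: $101,490 + $10,149 = $111,639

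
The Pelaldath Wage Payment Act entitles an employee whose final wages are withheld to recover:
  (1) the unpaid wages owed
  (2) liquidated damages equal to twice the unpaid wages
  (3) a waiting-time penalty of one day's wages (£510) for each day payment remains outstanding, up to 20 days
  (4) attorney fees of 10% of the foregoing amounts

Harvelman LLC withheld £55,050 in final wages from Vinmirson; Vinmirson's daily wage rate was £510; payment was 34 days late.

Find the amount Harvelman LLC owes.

Doubled: 2 × £55,050 = £110,100
Penalty days: min(34, 20) = 20
Waiting-time penalty: 20 × £510 = £10,200
Subtotal: £55,050 + £110,100 + £10,200 = £175,350
Attorney fees: 10% of £175,350 = £17,535
Total award: £175,350 + £17,535 = £192,885

Total award: £192,885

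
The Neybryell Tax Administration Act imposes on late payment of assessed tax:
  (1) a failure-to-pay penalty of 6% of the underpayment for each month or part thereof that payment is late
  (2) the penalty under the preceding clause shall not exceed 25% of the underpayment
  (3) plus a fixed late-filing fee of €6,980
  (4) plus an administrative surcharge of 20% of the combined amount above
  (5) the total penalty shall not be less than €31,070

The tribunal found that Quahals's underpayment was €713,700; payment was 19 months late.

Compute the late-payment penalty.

€222,486

Accrued rate: 6% × 19 = 114%, capped at 25% → 25%
Failure-to-pay penalty: 25% of €713,700 = €178,425
Penalty before surcharge: €178,425 + €6,980 = €185,405
Administrative surcharge: 20% of €185,405 = €37,081
Total penalty: €185,405 + €37,081 = €222,486
Minimum €31,070: €222,486 meets the minimum, no increase.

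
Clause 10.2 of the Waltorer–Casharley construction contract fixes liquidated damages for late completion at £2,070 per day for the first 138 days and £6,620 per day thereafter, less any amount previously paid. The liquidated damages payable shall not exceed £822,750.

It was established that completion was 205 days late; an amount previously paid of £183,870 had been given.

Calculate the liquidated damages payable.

First 138 days: 138 × £2,070 = £285,660
Remaining days: (205 − 138) × £6,620 = £443,540
Accrued per-day damages: £285,660 + £443,540 = £729,200
Less amount previously paid: £729,200 − £183,870 = £545,330
Cap at £822,750: £545,330 is within the cap, no reduction.

£545,330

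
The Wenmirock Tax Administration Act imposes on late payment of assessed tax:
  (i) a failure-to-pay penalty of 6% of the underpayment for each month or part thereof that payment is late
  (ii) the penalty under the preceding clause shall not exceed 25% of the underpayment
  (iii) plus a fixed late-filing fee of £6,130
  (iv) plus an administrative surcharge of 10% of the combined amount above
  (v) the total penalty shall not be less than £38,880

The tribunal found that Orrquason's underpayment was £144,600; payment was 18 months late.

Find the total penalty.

Penalty: £46,508

Accrued rate: 6% × 18 = 108%, capped at 25% → 25%
Failure-to-pay penalty: 25% of £144,600 = £36,150
Penalty before surcharge: £36,150 + £6,130 = £42,280
Administrative surcharge: 10% of £42,280 = £4,228
Total penalty: £42,280 + £4,228 = £46,508
Minimum £38,880: £46,508 meets the minimum, no increase.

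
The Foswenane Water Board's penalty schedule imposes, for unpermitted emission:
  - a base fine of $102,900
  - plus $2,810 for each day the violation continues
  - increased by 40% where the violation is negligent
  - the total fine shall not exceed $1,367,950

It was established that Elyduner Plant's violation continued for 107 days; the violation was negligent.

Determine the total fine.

$564,998

Per-day component: 107 × $2,810 = $300,670
Base plus per-day: $102,900 + $300,670 = $403,570
Enhancement: 40% of $403,570 = $161,428
Enhanced fine: $403,570 + $161,428 = $564,998
Cap at $1,367,950: $564,998 is within the cap, no reduction.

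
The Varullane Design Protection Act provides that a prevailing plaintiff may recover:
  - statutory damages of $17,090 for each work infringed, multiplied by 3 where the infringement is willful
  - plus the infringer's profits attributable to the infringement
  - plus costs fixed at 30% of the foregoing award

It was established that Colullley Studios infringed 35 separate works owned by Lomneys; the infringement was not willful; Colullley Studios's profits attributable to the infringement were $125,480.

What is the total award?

Statutory damages: 35 × $17,090 = $598,150
Infringement not willful: no ×3 enhancement.
Combined award: $598,150 + $125,480 = $723,630
Costs: 30% of $723,630 = $217,089
Award plus costs: $723,630 + $217,089 = $940,719

$940,719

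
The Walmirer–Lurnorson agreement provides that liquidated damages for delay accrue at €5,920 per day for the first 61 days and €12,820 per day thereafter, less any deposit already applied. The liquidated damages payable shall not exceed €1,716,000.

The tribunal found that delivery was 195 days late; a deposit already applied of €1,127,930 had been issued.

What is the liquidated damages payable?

€951,070

First 61 days: 61 × €5,920 = €361,120
Remaining days: (195 − 61) × €12,820 = €1,717,880
Accrued per-day damages: €361,120 + €1,717,880 = €2,079,000
Less deposit already applied: €2,079,000 − €1,127,930 = €951,070
Cap at €1,716,000: €951,070 is within the cap, no reduction.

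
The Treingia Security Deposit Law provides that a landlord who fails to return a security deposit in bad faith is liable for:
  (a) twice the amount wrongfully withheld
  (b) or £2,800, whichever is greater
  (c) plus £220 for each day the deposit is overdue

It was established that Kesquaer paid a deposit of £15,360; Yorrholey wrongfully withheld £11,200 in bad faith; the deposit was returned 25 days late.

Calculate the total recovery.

Recovery: £27,900

Doubled: 2 × £11,200 = £22,400
Minimum £2,800: £22,400 meets the minimum, no increase.
Late-return penalty: 25 × £220 = £5,500
Damages plus late penalty: £22,400 + £5,500 = £27,900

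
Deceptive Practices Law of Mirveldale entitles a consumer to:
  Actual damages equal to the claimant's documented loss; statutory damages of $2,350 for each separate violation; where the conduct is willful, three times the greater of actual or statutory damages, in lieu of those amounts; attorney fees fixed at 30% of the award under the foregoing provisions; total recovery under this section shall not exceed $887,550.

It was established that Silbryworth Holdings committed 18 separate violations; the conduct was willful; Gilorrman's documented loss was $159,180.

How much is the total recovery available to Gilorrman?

$620,802

Statutory damages: 18 × $2,350 = $42,300
Greater of actual damages ($159,180) or statutory damages ($42,300): $159,180
Trebled: 3 × $159,180 = $477,540
Attorney fees: 30% of $477,540 = $143,262
Total before cap: $477,540 + $143,262 = $620,802
Cap at $887,550: $620,802 is within the cap, no reduction.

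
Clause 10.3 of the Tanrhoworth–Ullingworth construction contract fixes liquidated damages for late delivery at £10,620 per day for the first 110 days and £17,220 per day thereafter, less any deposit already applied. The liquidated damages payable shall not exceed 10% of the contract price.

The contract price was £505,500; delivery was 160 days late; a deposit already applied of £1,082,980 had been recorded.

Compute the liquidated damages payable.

£50,550

First 110 days: 110 × £10,620 = £1,168,200
Remaining days: (160 − 110) × £17,220 = £861,000
Accrued per-day damages: £1,168,200 + £861,000 = £2,029,200
Less deposit already applied: £2,029,200 − £1,082,980 = £946,220
Cap: 10% of £505,500 = £50,550
Cap at £50,550: £946,220 exceeds the cap → £50,550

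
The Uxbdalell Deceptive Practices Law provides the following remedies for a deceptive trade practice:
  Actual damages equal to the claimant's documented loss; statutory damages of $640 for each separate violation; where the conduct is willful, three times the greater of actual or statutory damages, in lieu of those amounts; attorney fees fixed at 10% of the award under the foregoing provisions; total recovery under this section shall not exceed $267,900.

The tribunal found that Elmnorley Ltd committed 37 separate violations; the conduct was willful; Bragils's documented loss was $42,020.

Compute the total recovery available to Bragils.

Statutory damages: 37 × $640 = $23,680
Greater of actual damages ($42,020) or statutory damages ($23,680): $42,020
Trebled: 3 × $42,020 = $126,060
Attorney fees: 10% of $126,060 = $12,606
Total before cap: $126,060 + $12,606 = $138,666
Cap at $267,900: $138,666 is within the cap, no reduction.

Total recovery: $138,666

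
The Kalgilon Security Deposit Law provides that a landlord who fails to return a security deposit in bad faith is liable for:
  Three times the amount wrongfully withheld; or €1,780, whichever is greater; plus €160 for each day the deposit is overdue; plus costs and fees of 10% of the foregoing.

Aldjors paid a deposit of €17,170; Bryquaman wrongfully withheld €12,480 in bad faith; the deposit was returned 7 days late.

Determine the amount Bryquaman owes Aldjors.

€42,416

Trebled: 3 × €12,480 = €37,440
Minimum €1,780: €37,440 meets the minimum, no increase.
Late-return penalty: 7 × €160 = €1,120
Damages plus late penalty: €37,440 + €1,120 = €38,560
Costs and fees: 10% of €38,560 = €3,856
Total recovery: €38,560 + €3,856 = €42,416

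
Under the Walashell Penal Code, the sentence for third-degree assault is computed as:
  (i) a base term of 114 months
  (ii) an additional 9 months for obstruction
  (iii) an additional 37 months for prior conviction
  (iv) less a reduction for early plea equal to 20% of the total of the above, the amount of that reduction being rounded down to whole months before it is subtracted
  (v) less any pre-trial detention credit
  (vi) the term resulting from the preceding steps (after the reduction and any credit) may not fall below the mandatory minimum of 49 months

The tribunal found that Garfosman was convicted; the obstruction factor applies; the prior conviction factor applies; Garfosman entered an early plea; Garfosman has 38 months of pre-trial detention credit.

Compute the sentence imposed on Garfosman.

90 months

Obstruction enhancement: +9 months
Prior conviction enhancement: +37 months
Adjusted term: 114 months + 9 months + 37 months = 160 months
Early plea reduction: 20% of 160 months = 32 months (rounded down)
After reduction: 160 − 32 = 128 months
Less pre-trial detention credit: 128 months − 38 months = 90 months
Minimum 49 months: 90 months meets the minimum, no increase.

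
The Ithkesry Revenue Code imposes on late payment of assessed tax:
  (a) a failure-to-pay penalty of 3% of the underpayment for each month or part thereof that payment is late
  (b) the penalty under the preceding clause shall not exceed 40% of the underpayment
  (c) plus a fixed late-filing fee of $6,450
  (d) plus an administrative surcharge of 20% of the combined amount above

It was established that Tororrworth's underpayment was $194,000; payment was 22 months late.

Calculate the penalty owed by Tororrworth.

$100,860

Accrued rate: 3% × 22 = 66%, capped at 40% → 40%
Failure-to-pay penalty: 40% of $194,000 = $77,600
Penalty before surcharge: $77,600 + $6,450 = $84,050
Administrative surcharge: 20% of $84,050 = $16,810
Total penalty: $84,050 + $16,810 = $100,860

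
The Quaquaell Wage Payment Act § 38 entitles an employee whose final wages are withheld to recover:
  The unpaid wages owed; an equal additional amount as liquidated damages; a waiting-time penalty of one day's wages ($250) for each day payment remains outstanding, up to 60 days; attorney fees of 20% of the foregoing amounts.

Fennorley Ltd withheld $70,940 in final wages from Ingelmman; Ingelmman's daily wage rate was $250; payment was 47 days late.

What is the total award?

$184,356

Liquidated damages (equal amount): $70,940
Penalty days: min(47, 60) = 47
Waiting-time penalty: 47 × $250 = $11,750
Subtotal: $70,940 + $70,940 + $11,750 = $153,630
Attorney fees: 20% of $153,630 = $30,726
Total award: $153,630 + $30,726 = $184,356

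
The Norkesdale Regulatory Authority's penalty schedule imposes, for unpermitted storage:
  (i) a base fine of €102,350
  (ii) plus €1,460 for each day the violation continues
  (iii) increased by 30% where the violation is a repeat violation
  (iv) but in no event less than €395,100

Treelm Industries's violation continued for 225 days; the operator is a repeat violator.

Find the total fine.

€560,105

Per-day component: 225 × €1,460 = €328,500
Base plus per-day: €102,350 + €328,500 = €430,850
Enhancement: 30% of €430,850 = €129,255
Enhanced fine: €430,850 + €129,255 = €560,105
Minimum €395,100: €560,105 meets the minimum, no increase.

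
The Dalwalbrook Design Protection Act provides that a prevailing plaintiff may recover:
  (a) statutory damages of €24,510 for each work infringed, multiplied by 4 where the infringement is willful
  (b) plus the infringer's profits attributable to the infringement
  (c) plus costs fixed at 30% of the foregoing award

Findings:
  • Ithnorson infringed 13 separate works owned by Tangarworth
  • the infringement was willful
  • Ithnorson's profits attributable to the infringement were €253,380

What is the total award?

Statutory damages: 13 × €24,510 = €318,630
Multiplied by 4: 4 × €318,630 = €1,274,520
Combined award: €1,274,520 + €253,380 = €1,527,900
Costs: 30% of €1,527,900 = €458,370
Award plus costs: €1,527,900 + €458,370 = €1,986,270

€1,986,270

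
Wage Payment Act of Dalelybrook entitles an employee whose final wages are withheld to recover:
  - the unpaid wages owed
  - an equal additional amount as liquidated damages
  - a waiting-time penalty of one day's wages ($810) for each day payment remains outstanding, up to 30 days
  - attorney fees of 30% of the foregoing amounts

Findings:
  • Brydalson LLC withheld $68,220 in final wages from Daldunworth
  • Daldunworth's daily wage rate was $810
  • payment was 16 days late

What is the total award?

$194,220

Liquidated damages (equal amount): $68,220
Penalty days: min(16, 30) = 16
Waiting-time penalty: 16 × $810 = $12,960
Subtotal: $68,220 + $68,220 + $12,960 = $149,400
Attorney fees: 30% of $149,400 = $44,820
Total award: $149,400 + $44,820 = $194,220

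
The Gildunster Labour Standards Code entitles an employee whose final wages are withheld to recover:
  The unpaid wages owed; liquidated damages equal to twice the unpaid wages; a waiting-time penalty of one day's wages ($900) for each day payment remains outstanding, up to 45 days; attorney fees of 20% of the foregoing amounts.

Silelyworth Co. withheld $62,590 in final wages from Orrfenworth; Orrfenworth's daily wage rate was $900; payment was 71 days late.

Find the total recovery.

Doubled: 2 × $62,590 = $125,180
Penalty days: min(71, 45) = 45
Waiting-time penalty: 45 × $900 = $40,500
Subtotal: $62,590 + $125,180 + $40,500 = $228,270
Attorney fees: 20% of $228,270 = $45,654
Total award: $228,270 + $45,654 = $273,924

Total award: $273,924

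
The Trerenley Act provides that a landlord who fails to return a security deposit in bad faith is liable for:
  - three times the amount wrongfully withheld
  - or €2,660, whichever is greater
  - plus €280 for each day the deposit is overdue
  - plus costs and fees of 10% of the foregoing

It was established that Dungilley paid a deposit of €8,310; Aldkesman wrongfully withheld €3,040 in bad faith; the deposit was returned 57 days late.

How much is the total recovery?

€27,588

Trebled: 3 × €3,040 = €9,120
Minimum €2,660: €9,120 meets the minimum, no increase.
Late-return penalty: 57 × €280 = €15,960
Damages plus late penalty: €9,120 + €15,960 = €25,080
Costs and fees: 10% of €25,080 = €2,508
Total recovery: €25,080 + €2,508 = €27,588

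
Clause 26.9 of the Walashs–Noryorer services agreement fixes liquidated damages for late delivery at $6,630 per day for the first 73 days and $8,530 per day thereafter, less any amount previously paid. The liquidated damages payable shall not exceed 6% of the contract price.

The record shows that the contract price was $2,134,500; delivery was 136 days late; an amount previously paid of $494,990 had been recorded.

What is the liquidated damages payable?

$128,070

First 73 days: 73 × $6,630 = $483,990
Remaining days: (136 − 73) × $8,530 = $537,390
Accrued per-day damages: $483,990 + $537,390 = $1,021,380
Less amount previously paid: $1,021,380 − $494,990 = $526,390
Cap: 6% of $2,134,500 = $128,070
Cap at $128,070: $526,390 exceeds the cap → $128,070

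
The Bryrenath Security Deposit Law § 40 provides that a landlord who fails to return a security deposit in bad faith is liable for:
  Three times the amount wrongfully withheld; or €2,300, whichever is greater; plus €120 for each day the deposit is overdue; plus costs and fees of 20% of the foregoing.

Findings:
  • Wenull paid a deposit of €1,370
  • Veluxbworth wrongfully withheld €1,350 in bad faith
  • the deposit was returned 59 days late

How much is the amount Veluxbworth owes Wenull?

€13,356

Trebled: 3 × €1,350 = €4,050
Minimum €2,300: €4,050 meets the minimum, no increase.
Late-return penalty: 59 × €120 = €7,080
Damages plus late penalty: €4,050 + €7,080 = €11,130
Costs and fees: 20% of €11,130 = €2,226
Total recovery: €11,130 + €2,226 = €13,356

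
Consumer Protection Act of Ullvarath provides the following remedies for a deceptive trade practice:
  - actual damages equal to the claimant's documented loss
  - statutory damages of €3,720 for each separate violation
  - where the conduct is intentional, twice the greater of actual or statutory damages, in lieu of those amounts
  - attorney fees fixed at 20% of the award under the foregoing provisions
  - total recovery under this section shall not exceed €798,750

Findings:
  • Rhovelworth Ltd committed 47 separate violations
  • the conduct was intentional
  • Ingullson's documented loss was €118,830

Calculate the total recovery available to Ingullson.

€419,616

Statutory damages: 47 × €3,720 = €174,840
Greater of actual damages (€118,830) or statutory damages (€174,840): €174,840
Doubled: 2 × €174,840 = €349,680
Attorney fees: 20% of €349,680 = €69,936
Total before cap: €349,680 + €69,936 = €419,616
Cap at €798,750: €419,616 is within the cap, no reduction.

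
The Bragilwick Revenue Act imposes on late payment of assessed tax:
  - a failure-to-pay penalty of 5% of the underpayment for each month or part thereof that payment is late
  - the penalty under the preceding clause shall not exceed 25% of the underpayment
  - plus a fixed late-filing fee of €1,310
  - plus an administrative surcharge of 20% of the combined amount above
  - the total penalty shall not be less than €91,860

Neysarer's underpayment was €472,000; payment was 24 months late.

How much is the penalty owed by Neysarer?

Accrued rate: 5% × 24 = 120%, capped at 25% → 25%
Failure-to-pay penalty: 25% of €472,000 = €118,000
Penalty before surcharge: €118,000 + €1,310 = €119,310
Administrative surcharge: 20% of €119,310 = €23,862
Total penalty: €119,310 + €23,862 = €143,172
Minimum €91,860: €143,172 meets the minimum, no increase.

€143,172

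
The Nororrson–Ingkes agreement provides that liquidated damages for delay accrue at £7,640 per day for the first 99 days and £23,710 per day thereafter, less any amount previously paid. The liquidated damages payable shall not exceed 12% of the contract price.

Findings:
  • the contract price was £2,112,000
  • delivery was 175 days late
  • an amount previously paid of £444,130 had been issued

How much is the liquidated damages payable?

First 99 days: 99 × £7,640 = £756,360
Remaining days: (175 − 99) × £23,710 = £1,801,960
Accrued per-day damages: £756,360 + £1,801,960 = £2,558,320
Less amount previously paid: £2,558,320 − £444,130 = £2,114,190
Cap: 12% of £2,112,000 = £253,440
Cap at £253,440: £2,114,190 exceeds the cap → £253,440

£253,440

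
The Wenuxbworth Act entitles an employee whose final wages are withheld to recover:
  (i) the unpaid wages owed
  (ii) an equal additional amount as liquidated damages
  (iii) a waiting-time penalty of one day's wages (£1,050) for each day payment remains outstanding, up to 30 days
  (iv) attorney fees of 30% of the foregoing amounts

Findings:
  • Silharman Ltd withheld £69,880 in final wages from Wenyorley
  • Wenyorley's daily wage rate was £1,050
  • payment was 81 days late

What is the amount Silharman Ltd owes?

Liquidated damages (equal amount): £69,880
Penalty days: min(81, 30) = 30
Waiting-time penalty: 30 × £1,050 = £31,500
Subtotal: £69,880 + £69,880 + £31,500 = £171,260
Attorney fees: 30% of £171,260 = £51,378
Total award: £171,260 + £51,378 = £222,638

£222,638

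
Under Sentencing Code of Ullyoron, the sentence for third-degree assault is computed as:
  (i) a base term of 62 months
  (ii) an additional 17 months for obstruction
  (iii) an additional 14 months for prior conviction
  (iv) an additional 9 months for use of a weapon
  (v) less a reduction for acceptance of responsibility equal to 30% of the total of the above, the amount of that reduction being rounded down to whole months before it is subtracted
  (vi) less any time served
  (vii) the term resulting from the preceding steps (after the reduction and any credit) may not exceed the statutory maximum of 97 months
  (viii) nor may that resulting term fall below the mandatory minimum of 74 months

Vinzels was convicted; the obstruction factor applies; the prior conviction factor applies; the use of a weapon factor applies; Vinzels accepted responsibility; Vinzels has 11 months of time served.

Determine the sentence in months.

Sentence: 74 months

Obstruction enhancement: +17 months
Prior conviction enhancement: +14 months
Use of a weapon enhancement: +9 months
Adjusted term: 62 months + 17 months + 14 months + 9 months = 102 months
Acceptance of responsibility reduction: 30% of 102 months = 30 months (rounded down)
After reduction: 102 − 30 = 72 months
Less time served: 72 months − 11 months = 61 months
Cap at 97 months: 61 months is within the cap, no reduction.
Minimum 74 months: 61 months is below the minimum → 74 months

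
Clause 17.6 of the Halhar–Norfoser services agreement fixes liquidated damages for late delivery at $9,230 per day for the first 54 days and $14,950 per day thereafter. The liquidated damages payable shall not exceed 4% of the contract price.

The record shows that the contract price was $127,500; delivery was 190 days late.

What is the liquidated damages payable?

Liquidated damages: $5,100

First 54 days: 54 × $9,230 = $498,420
Remaining days: (190 − 54) × $14,950 = $2,033,200
Accrued per-day damages: $498,420 + $2,033,200 = $2,531,620
Cap: 4% of $127,500 = $5,100
Cap at $5,100: $2,531,620 exceeds the cap → $5,100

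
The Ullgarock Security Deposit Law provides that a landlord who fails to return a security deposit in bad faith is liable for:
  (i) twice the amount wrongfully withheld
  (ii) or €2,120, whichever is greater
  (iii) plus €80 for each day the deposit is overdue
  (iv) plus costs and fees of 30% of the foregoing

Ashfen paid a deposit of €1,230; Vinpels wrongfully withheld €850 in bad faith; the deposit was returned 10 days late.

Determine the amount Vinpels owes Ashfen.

€3,796

Doubled: 2 × €850 = €1,700
Minimum €2,120: €1,700 is below the minimum → €2,120
Late-return penalty: 10 × €80 = €800
Damages plus late penalty: €2,120 + €800 = €2,920
Costs and fees: 30% of €2,920 = €876
Total recovery: €2,920 + €876 = €3,796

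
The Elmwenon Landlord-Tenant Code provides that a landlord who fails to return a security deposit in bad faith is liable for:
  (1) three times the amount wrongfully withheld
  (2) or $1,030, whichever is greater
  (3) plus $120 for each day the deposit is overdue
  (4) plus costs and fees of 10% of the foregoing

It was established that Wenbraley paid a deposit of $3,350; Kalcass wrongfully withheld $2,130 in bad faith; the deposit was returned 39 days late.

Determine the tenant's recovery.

$12,177

Trebled: 3 × $2,130 = $6,390
Minimum $1,030: $6,390 meets the minimum, no increase.
Late-return penalty: 39 × $120 = $4,680
Damages plus late penalty: $6,390 + $4,680 = $11,070
Costs and fees: 10% of $11,070 = $1,107
Total recovery: $11,070 + $1,107 = $12,177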